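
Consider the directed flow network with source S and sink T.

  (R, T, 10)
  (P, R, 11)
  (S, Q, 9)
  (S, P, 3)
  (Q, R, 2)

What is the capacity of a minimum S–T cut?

5

Augment S→P→R→T: bottleneck 3, flow now 3.
Augment S→Q→R→T: bottleneck 2, flow now 5.
No augmenting path remains; maximum flow = 5.
By max-flow min-cut, the minimum cut capacity equals the max flow.
In the residual graph, reachable from S: {S, Q}.
Min-cut edges: S→P (3), Q→R (2); capacity 3 + 2 = 5.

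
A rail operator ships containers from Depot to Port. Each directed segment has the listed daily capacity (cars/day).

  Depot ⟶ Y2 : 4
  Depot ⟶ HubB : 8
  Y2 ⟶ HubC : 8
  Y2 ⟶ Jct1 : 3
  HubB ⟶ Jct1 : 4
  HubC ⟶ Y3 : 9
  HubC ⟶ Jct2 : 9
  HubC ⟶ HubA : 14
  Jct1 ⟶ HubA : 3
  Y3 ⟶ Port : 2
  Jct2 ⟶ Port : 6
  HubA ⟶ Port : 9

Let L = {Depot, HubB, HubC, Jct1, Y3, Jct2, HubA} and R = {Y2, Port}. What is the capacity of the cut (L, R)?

21

Edges leaving {Depot, HubB, HubC, Jct1, Y3, Jct2, HubA}: Depot→Y2 (4), Y3→Port (2), Jct2→Port (6), HubA→Port (9).
Cut capacity = 4 + 2 + 6 + 9 = 21.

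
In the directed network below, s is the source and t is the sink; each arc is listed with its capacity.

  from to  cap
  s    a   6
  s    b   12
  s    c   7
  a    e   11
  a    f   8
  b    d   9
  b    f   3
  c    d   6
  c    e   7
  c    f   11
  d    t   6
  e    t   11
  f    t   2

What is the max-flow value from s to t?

Augment s→a→e→t: bottleneck 6, flow now 6.
Augment s→b→d→t: bottleneck 6, flow now 12.
Augment s→b→f→t: bottleneck 2, flow now 14.
Augment s→c→e→t: bottleneck 5, flow now 19.
No augmenting path remains; maximum flow = 19.
In the residual graph, reachable from s: {s, a, b, c, d, e, f}.
Min-cut edges: d→t (6), e→t (11), f→t (2); capacity 6 + 11 + 2 = 19.
This cut is saturated, so no flow can exceed 19.

19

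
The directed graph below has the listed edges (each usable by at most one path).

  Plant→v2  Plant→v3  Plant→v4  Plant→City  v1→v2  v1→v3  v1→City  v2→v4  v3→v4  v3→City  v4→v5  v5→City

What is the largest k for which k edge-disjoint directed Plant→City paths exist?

3

Assign every edge capacity 1; by Menger, the answer equals the max flow.
Path Plant→City (+1); total 1.
Path Plant→v3→City (+1); total 2.
Path Plant→v4→v5→City (+1); total 3.
No residual Plant→City path; max flow = 3.
Certifying cut of size 3: {Plant→City, Plant→v3, v4→v5}.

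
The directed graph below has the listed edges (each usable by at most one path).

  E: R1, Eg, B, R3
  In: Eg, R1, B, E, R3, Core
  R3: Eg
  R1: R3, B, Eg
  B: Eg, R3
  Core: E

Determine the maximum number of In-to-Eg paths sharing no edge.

5

Assign every edge capacity 1; by Menger, the answer equals the max flow.
Path In→Eg (+1); total 1.
Path In→E→Eg (+1); total 2.
Path In→R1→Eg (+1); total 3.
Path In→B→Eg (+1); total 4.
Path In→R3→Eg (+1); total 5.
No residual In→Eg path; max flow = 5.
Certifying cut of size 5: {B→Eg, E→Eg, In→Eg, R1→Eg, R3→Eg}.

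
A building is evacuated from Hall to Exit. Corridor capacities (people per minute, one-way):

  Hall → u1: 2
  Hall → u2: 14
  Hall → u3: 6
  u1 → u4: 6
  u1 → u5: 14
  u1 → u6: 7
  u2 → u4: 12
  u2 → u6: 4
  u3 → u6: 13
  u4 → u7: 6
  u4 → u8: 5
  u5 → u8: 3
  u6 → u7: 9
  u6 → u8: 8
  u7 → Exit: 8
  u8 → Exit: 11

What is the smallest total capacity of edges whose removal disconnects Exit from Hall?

Augment Hall→u1→u4→u7→Exit: bottleneck 2, flow now 2.
Augment Hall→u2→u4→u7→Exit: bottleneck 4, flow now 6.
Augment Hall→u2→u4→u8→Exit: bottleneck 5, flow now 11.
Augment Hall→u2→u6→u7→Exit: bottleneck 2, flow now 13.
Augment Hall→u2→u6→u8→Exit: bottleneck 2, flow now 15.
Augment Hall→u3→u6→u8→Exit: bottleneck 4, flow now 19.
No augmenting path remains; maximum flow = 19.
By max-flow min-cut, the minimum cut capacity equals the max flow.
In the residual graph, reachable from Hall: {Hall, u1, u2, u3, u4, u5, u6, u7, u8}.
Min-cut edges: u7→Exit (8), u8→Exit (11); capacity 8 + 11 = 19.

19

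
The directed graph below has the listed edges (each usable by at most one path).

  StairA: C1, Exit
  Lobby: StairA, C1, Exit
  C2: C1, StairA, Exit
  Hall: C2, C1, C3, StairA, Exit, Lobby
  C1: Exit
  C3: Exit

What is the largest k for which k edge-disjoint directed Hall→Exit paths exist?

6

Assign every edge capacity 1; by Menger, the answer equals the max flow.
Path Hall→Exit (+1); total 1.
Path Hall→Lobby→Exit (+1); total 2.
Path Hall→C2→Exit (+1); total 3.
Path Hall→StairA→Exit (+1); total 4.
Path Hall→C1→Exit (+1); total 5.
Path Hall→C3→Exit (+1); total 6.
No residual Hall→Exit path; max flow = 6.
Certifying cut of size 6: {Hall→C1, Hall→C2, Hall→C3, Hall→Exit, Hall→Lobby, Hall→StairA}.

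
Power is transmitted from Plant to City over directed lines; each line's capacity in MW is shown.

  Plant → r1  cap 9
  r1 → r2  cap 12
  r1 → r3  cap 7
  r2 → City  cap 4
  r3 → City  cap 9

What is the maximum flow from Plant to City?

9

Augment Plant→r1→r2→City: bottleneck 4, flow now 4.
Augment Plant→r1→r3→City: bottleneck 5, flow now 9.
No augmenting path remains; maximum flow = 9.
In the residual graph, reachable from Plant: {Plant}.
Min-cut edges: Plant→r1 (9); capacity 9 = 9.
This cut is saturated, so no flow can exceed 9.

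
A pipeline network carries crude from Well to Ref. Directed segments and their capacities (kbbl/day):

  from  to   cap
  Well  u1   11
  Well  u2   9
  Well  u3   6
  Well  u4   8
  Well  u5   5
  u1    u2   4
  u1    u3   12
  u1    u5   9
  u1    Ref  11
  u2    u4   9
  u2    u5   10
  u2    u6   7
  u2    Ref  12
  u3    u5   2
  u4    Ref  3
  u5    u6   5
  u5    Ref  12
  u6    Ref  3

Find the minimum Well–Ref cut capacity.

Augment Well→u1→Ref: bottleneck 11, flow now 11.
Augment Well→u2→Ref: bottleneck 9, flow now 20.
Augment Well→u4→Ref: bottleneck 3, flow now 23.
Augment Well→u5→Ref: bottleneck 5, flow now 28.
Augment Well→u3→u5→Ref: bottleneck 2, flow now 30.
No augmenting path remains; maximum flow = 30.
By max-flow min-cut, the minimum cut capacity equals the max flow.
In the residual graph, reachable from Well: {Well, u3, u4}.
Min-cut edges: Well→u1 (11), Well→u2 (9), Well→u5 (5), u3→u5 (2), u4→Ref (3); capacity 11 + 9 + 5 + 2 + 3 = 30.

30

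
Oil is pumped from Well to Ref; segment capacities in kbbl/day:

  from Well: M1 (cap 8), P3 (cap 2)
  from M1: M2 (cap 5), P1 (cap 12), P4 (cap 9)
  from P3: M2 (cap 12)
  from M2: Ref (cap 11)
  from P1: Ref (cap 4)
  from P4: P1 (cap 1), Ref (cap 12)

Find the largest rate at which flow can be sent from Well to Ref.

10

Augment Well→M1→M2→Ref: bottleneck 5, flow now 5.
Augment Well→M1→P1→Ref: bottleneck 3, flow now 8.
Augment Well→P3→M2→Ref: bottleneck 2, flow now 10.
No augmenting path remains; maximum flow = 10.
In the residual graph, reachable from Well: {Well}.
Min-cut edges: Well→M1 (8), Well→P3 (2); capacity 8 + 2 = 10.
This cut is saturated, so no flow can exceed 10.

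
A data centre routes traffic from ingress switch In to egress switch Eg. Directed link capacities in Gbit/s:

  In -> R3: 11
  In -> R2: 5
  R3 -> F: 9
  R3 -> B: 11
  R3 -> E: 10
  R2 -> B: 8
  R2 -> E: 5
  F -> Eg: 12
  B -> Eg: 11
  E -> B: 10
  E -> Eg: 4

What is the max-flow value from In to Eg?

Augment In→R3→F→Eg: bottleneck 9, flow now 9.
Augment In→R3→B→Eg: bottleneck 2, flow now 11.
Augment In→R2→B→Eg: bottleneck 5, flow now 16.
No augmenting path remains; maximum flow = 16.
In the residual graph, reachable from In: {In}.
Min-cut edges: In→R3 (11), In→R2 (5); capacity 11 + 5 = 16.
This cut is saturated, so no flow can exceed 16.

16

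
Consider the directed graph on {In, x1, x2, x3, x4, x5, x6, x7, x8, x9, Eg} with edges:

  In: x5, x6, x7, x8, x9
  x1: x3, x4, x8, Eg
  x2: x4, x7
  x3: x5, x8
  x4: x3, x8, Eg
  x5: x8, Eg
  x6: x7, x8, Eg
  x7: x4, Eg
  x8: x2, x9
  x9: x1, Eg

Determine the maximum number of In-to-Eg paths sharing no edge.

5

Assign every edge capacity 1; by Menger, the answer equals the max flow.
Path In→x5→Eg (+1); total 1.
Path In→x6→Eg (+1); total 2.
Path In→x7→Eg (+1); total 3.
Path In→x9→Eg (+1); total 4.
Path In→x8→x2→x4→Eg (+1); total 5.
No residual In→Eg path; max flow = 5.
Certifying cut of size 5: {In→x5, In→x6, In→x7, In→x8, In→x9}.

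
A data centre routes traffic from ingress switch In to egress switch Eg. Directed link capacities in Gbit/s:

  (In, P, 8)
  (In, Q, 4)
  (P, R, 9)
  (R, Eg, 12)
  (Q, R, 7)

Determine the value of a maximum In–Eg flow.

12

Augment In→P→R→Eg: bottleneck 8, flow now 8.
Augment In→Q→R→Eg: bottleneck 4, flow now 12.
No augmenting path remains; maximum flow = 12.
In the residual graph, reachable from In: {In}.
Min-cut edges: In→P (8), In→Q (4); capacity 8 + 4 = 12.
This cut is saturated, so no flow can exceed 12.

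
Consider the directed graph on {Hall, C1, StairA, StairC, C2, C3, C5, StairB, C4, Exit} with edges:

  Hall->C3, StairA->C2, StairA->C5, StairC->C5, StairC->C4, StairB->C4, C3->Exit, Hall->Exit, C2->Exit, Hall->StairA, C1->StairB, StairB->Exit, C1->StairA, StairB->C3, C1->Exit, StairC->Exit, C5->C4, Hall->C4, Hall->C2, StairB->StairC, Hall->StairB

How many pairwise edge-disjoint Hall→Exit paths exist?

Assign every edge capacity 1; by Menger, the answer equals the max flow.
Path Hall→Exit (+1); total 1.
Path Hall→C2→Exit (+1); total 2.
Path Hall→C3→Exit (+1); total 3.
Path Hall→StairB→Exit (+1); total 4.
No residual Hall→Exit path; max flow = 4.
Certifying cut of size 4: {C2→Exit, Hall→C3, Hall→Exit, Hall→StairB}.

4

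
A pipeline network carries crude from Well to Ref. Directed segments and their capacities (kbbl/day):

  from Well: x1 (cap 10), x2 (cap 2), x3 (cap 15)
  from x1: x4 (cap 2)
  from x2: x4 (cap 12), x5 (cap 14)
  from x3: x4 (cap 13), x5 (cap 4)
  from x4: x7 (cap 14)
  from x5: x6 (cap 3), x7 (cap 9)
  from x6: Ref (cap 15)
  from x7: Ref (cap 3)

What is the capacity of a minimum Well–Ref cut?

Augment Well→x1→x4→x7→Ref: bottleneck 2, flow now 2.
Augment Well→x2→x4→x7→Ref: bottleneck 1, flow now 3.
Augment Well→x2→x5→x6→Ref: bottleneck 1, flow now 4.
Augment Well→x3→x5→x6→Ref: bottleneck 2, flow now 6.
No augmenting path remains; maximum flow = 6.
By max-flow min-cut, the minimum cut capacity equals the max flow.
In the residual graph, reachable from Well: {Well, x1, x2, x3, x4, x5, x7}.
Min-cut edges: x5→x6 (3), x7→Ref (3); capacity 3 + 3 = 6.

6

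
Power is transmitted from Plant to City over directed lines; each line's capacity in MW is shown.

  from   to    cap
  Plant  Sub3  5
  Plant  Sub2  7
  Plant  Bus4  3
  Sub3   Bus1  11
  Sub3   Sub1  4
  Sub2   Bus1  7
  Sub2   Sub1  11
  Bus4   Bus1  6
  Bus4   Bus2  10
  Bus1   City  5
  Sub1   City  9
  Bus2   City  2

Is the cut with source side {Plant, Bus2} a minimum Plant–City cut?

No — its capacity is 17, but the minimum cut has capacity 15.

Given cut capacity: 5 + 7 + 3 + 2 = 17.
Augment Plant→Sub3→Bus1→City: bottleneck 5, flow now 5.
Augment Plant→Sub2→Sub1→City: bottleneck 7, flow now 12.
Augment Plant→Bus4→Bus2→City: bottleneck 2, flow now 14.
Augment Plant→Bus4→Bus1→Sub3→Sub1→City: bottleneck 1, flow now 15. (uses reverse residual edge)
No augmenting path remains; maximum flow = 15.
In the residual graph, reachable from Plant: {Plant}.
Min-cut edges: Plant→Sub3 (5), Plant→Sub2 (7), Plant→Bus4 (3); capacity 5 + 7 + 3 = 15.
Cut capacity 17 exceeds the max flow 15, so it is not minimum.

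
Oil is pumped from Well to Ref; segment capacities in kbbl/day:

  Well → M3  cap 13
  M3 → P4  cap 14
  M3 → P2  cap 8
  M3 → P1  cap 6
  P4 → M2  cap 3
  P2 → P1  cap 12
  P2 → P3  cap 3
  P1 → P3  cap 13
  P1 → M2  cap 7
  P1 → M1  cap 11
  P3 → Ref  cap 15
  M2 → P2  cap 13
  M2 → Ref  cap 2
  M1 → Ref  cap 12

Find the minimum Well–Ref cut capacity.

Augment Well→M3→P4→M2→Ref: bottleneck 2, flow now 2.
Augment Well→M3→P2→P3→Ref: bottleneck 3, flow now 5.
Augment Well→M3→P1→P3→Ref: bottleneck 6, flow now 11.
Augment Well→M3→P2→P1→P3→Ref: bottleneck 2, flow now 13.
No augmenting path remains; maximum flow = 13.
By max-flow min-cut, the minimum cut capacity equals the max flow.
In the residual graph, reachable from Well: {Well}.
Min-cut edges: Well→M3 (13); capacity 13 = 13.

13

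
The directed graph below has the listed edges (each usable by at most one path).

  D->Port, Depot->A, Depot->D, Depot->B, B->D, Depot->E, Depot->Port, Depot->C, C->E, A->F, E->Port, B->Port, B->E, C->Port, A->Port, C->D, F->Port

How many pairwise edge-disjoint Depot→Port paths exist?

6

Assign every edge capacity 1; by Menger, the answer equals the max flow.
Path Depot→Port (+1); total 1.
Path Depot→A→Port (+1); total 2.
Path Depot→B→Port (+1); total 3.
Path Depot→C→Port (+1); total 4.
Path Depot→D→Port (+1); total 5.
Path Depot→E→Port (+1); total 6.
No residual Depot→Port path; max flow = 6.
Certifying cut of size 6: {Depot→A, Depot→B, Depot→C, Depot→D, Depot→E, Depot→Port}.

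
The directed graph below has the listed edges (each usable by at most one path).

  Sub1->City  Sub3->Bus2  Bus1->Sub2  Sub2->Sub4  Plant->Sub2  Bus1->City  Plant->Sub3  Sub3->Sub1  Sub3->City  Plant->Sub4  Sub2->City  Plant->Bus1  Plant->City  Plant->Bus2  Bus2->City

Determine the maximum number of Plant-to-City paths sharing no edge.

5

Assign every edge capacity 1; by Menger, the answer equals the max flow.
Path Plant→City (+1); total 1.
Path Plant→Bus1→City (+1); total 2.
Path Plant→Sub2→City (+1); total 3.
Path Plant→Sub3→City (+1); total 4.
Path Plant→Bus2→City (+1); total 5.
No residual Plant→City path; max flow = 5.
Certifying cut of size 5: {Plant→Bus1, Plant→Bus2, Plant→City, Plant→Sub2, Plant→Sub3}.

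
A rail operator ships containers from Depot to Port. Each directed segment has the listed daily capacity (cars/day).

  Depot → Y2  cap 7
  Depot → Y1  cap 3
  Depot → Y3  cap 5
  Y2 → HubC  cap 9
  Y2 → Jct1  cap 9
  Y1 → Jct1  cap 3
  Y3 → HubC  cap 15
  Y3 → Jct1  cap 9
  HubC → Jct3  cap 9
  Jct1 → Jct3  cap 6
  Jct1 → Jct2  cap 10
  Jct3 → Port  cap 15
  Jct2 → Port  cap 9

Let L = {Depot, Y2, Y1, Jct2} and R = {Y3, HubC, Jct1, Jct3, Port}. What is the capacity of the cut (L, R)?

Edges leaving {Depot, Y2, Y1, Jct2}: Depot→Y3 (5), Y2→HubC (9), Y2→Jct1 (9), Y1→Jct1 (3), Jct2→Port (9).
Cut capacity = 5 + 9 + 9 + 3 + 9 = 35.

35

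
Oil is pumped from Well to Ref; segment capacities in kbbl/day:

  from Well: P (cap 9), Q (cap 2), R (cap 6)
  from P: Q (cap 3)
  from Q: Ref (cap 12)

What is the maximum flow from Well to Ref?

Augment Well→Q→Ref: bottleneck 2, flow now 2.
Augment Well→P→Q→Ref: bottleneck 3, flow now 5.
No augmenting path remains; maximum flow = 5.
In the residual graph, reachable from Well: {Well, P, R}.
Min-cut edges: Well→Q (2), P→Q (3); capacity 2 + 3 = 5.
This cut is saturated, so no flow can exceed 5.

5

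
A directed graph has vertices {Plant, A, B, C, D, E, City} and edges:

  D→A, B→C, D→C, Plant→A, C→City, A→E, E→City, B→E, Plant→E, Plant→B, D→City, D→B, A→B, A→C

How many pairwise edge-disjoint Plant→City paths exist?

Assign every edge capacity 1; by Menger, the answer equals the max flow.
Path Plant→E→City (+1); total 1.
Path Plant→A→C→City (+1); total 2.
No residual Plant→City path; max flow = 2.
Certifying cut of size 2: {C→City, E→City}.

2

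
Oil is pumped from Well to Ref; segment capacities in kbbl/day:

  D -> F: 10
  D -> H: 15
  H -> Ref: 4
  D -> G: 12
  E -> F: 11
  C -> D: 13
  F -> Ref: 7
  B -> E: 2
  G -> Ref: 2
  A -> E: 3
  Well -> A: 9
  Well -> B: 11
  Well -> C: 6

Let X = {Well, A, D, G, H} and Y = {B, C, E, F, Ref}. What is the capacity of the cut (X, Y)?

36

Edges leaving {Well, A, D, G, H}: Well→B (11), Well→C (6), A→E (3), D→F (10), G→Ref (2), H→Ref (4).
Cut capacity = 11 + 6 + 3 + 10 + 2 + 4 = 36.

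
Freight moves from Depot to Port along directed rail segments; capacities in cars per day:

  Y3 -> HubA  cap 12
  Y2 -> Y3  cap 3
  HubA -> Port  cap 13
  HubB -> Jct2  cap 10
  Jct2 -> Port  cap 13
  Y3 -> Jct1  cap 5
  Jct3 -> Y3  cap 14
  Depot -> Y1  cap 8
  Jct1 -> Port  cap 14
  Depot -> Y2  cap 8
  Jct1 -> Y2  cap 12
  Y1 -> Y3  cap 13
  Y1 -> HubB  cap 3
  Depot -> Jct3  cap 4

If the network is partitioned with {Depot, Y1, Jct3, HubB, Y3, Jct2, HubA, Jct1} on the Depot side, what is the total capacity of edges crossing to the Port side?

Edges leaving {Depot, Y1, Jct3, HubB, Y3, Jct2, HubA, Jct1}: Depot→Y2 (8), Jct2→Port (13), HubA→Port (13), Jct1→Y2 (12), Jct1→Port (14).
Cut capacity = 8 + 13 + 13 + 12 + 14 = 60.

60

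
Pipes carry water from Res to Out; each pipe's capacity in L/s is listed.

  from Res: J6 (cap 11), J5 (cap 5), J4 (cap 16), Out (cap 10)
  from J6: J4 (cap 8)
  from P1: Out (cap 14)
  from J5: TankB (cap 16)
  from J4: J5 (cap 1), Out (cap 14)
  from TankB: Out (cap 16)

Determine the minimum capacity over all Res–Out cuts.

30

Augment Res→Out: bottleneck 10, flow now 10.
Augment Res→J4→Out: bottleneck 14, flow now 24.
Augment Res→J5→TankB→Out: bottleneck 5, flow now 29.
Augment Res→J4→J5→TankB→Out: bottleneck 1, flow now 30.
No augmenting path remains; maximum flow = 30.
By max-flow min-cut, the minimum cut capacity equals the max flow.
In the residual graph, reachable from Res: {Res, J6, J4}.
Min-cut edges: Res→J5 (5), Res→Out (10), J4→J5 (1), J4→Out (14); capacity 5 + 10 + 1 + 14 = 30.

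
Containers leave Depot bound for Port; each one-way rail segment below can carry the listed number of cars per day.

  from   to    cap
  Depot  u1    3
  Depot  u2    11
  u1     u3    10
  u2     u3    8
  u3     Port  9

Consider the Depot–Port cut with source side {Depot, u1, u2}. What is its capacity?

Edges leaving {Depot, u1, u2}: u1→u3 (10), u2→u3 (8).
Cut capacity = 10 + 8 = 18.

18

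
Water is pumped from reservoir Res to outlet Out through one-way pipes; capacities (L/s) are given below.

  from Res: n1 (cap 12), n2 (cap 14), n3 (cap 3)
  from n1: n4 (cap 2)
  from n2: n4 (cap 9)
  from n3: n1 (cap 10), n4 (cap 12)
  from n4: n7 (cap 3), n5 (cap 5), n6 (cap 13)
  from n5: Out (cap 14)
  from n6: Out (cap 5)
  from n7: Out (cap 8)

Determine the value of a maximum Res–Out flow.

Augment Res→n1→n4→n5→Out: bottleneck 2, flow now 2.
Augment Res→n2→n4→n5→Out: bottleneck 3, flow now 5.
Augment Res→n2→n4→n6→Out: bottleneck 5, flow now 10.
Augment Res→n2→n4→n7→Out: bottleneck 1, flow now 11.
Augment Res→n3→n4→n7→Out: bottleneck 2, flow now 13.
No augmenting path remains; maximum flow = 13.
In the residual graph, reachable from Res: {Res, n1, n2, n3, n4, n6}.
Min-cut edges: n4→n5 (5), n4→n7 (3), n6→Out (5); capacity 5 + 3 + 5 = 13.
This cut is saturated, so no flow can exceed 13.

13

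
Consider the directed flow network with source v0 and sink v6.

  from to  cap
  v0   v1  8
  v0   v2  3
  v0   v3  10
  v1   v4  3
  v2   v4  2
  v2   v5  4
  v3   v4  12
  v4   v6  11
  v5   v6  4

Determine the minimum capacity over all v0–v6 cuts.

14

Augment v0→v1→v4→v6: bottleneck 3, flow now 3.
Augment v0→v2→v4→v6: bottleneck 2, flow now 5.
Augment v0→v2→v5→v6: bottleneck 1, flow now 6.
Augment v0→v3→v4→v6: bottleneck 6, flow now 12.
Augment v0→v3→v4→v2→v5→v6: bottleneck 2, flow now 14. (uses reverse residual edge)
No augmenting path remains; maximum flow = 14.
By max-flow min-cut, the minimum cut capacity equals the max flow.
In the residual graph, reachable from v0: {v0, v1, v3, v4}.
Min-cut edges: v0→v2 (3), v4→v6 (11); capacity 3 + 11 = 14.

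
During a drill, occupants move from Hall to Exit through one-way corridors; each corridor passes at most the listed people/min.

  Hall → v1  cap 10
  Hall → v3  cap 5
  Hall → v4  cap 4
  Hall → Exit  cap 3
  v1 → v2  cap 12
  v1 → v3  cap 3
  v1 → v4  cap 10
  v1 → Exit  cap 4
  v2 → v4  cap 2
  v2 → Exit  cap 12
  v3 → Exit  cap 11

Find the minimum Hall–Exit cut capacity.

Augment Hall→Exit: bottleneck 3, flow now 3.
Augment Hall→v1→Exit: bottleneck 4, flow now 7.
Augment Hall→v3→Exit: bottleneck 5, flow now 12.
Augment Hall→v1→v2→Exit: bottleneck 6, flow now 18.
No augmenting path remains; maximum flow = 18.
By max-flow min-cut, the minimum cut capacity equals the max flow.
In the residual graph, reachable from Hall: {Hall, v4}.
Min-cut edges: Hall→v1 (10), Hall→v3 (5), Hall→Exit (3); capacity 10 + 5 + 3 = 18.

18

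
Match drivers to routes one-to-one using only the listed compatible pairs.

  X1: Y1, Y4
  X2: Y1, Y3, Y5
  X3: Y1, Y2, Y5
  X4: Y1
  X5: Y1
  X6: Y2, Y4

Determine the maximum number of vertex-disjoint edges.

Unit-capacity flow: source→left, listed edges, right→sink; max matching = max flow.
Augmenting path X1→Y1 (+1); matched 1.
Augmenting path X2→Y3 (+1); matched 2.
Augmenting path X3→Y2 (+1); matched 3.
Augmenting path X6→Y4 (+1); matched 4.
Augmenting path X4→Y1→X1→Y4→X6→Y2→X3→Y5 (+1); matched 5.
No augmenting path remains; maximum matching = 5.
König certificate: {X1, X2, X3, X6, Y1} is a vertex cover of size 5 (every listed pair touches it), so no matching can be larger.

5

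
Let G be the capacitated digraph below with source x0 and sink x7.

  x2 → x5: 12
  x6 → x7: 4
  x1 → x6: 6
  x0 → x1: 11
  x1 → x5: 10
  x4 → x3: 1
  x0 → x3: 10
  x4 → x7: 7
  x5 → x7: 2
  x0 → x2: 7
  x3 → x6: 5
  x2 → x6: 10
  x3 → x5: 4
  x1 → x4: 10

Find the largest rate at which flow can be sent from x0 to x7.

Augment x0→x1→x4→x7: bottleneck 7, flow now 7.
Augment x0→x1→x5→x7: bottleneck 2, flow now 9.
Augment x0→x1→x6→x7: bottleneck 2, flow now 11.
Augment x0→x2→x6→x7: bottleneck 2, flow now 13.
No augmenting path remains; maximum flow = 13.
In the residual graph, reachable from x0: {x0, x1, x2, x3, x4, x5, x6}.
Min-cut edges: x4→x7 (7), x5→x7 (2), x6→x7 (4); capacity 7 + 2 + 4 = 13.
This cut is saturated, so no flow can exceed 13.

13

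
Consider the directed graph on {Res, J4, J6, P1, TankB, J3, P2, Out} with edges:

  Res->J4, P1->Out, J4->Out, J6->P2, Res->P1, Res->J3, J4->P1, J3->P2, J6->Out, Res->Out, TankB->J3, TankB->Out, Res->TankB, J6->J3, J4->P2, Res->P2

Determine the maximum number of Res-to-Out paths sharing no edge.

4

Assign every edge capacity 1; by Menger, the answer equals the max flow.
Path Res→Out (+1); total 1.
Path Res→J4→Out (+1); total 2.
Path Res→P1→Out (+1); total 3.
Path Res→TankB→Out (+1); total 4.
No residual Res→Out path; max flow = 4.
Certifying cut of size 4: {Res→J4, Res→Out, Res→P1, Res→TankB}.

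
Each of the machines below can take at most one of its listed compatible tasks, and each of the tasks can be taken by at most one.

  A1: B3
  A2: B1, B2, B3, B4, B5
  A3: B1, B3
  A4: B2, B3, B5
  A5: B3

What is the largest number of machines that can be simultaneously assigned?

4

Unit-capacity flow: source→left, listed edges, right→sink; max matching = max flow.
Augmenting path A1→B3 (+1); matched 1.
Augmenting path A2→B1 (+1); matched 2.
Augmenting path A4→B2 (+1); matched 3.
Augmenting path A3→B1→A2→B4 (+1); matched 4.
No augmenting path remains; maximum matching = 4.
König certificate: {A2, A3, A4, B3} is a vertex cover of size 4 (every listed pair touches it), so no matching can be larger.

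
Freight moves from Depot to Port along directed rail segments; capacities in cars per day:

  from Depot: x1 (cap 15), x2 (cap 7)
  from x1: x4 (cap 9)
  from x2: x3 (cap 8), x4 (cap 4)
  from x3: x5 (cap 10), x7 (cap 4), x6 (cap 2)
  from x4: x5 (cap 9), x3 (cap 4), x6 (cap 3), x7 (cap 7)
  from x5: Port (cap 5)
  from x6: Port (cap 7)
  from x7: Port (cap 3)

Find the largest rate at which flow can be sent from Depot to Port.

13

Augment Depot→x1→x4→x5→Port: bottleneck 5, flow now 5.
Augment Depot→x1→x4→x6→Port: bottleneck 3, flow now 8.
Augment Depot→x1→x4→x7→Port: bottleneck 1, flow now 9.
Augment Depot→x2→x3→x6→Port: bottleneck 2, flow now 11.
Augment Depot→x2→x3→x7→Port: bottleneck 2, flow now 13.
No augmenting path remains; maximum flow = 13.
In the residual graph, reachable from Depot: {Depot, x1, x2, x3, x4, x5, x7}.
Min-cut edges: x3→x6 (2), x4→x6 (3), x5→Port (5), x7→Port (3); capacity 2 + 3 + 5 + 3 = 13.
This cut is saturated, so no flow can exceed 13.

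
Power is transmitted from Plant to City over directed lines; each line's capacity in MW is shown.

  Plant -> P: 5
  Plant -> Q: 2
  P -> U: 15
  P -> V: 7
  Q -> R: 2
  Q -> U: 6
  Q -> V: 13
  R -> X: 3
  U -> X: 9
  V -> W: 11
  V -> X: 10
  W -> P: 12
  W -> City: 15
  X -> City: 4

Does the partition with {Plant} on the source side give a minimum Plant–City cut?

Yes — it is a minimum cut (capacity 7).

Given cut capacity: 5 + 2 = 7.
Augment Plant→P→U→X→City: bottleneck 4, flow now 4.
Augment Plant→P→V→W→City: bottleneck 1, flow now 5.
Augment Plant→Q→V→W→City: bottleneck 2, flow now 7.
No augmenting path remains; maximum flow = 7.
Cut capacity 7 equals the max flow, so it is a minimum cut.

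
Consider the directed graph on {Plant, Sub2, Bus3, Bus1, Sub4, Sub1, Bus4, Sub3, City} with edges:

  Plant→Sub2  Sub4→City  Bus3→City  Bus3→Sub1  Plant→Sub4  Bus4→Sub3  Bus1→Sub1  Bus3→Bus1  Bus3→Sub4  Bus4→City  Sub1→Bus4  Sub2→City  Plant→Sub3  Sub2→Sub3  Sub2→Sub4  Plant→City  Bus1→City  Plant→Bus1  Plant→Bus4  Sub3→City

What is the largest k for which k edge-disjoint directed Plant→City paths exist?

6

Assign every edge capacity 1; by Menger, the answer equals the max flow.
Path Plant→City (+1); total 1.
Path Plant→Sub2→City (+1); total 2.
Path Plant→Bus1→City (+1); total 3.
Path Plant→Sub4→City (+1); total 4.
Path Plant→Bus4→City (+1); total 5.
Path Plant→Sub3→City (+1); total 6.
No residual Plant→City path; max flow = 6.
Certifying cut of size 6: {Plant→Bus1, Plant→Bus4, Plant→City, Plant→Sub2, Plant→Sub3, Plant→Sub4}.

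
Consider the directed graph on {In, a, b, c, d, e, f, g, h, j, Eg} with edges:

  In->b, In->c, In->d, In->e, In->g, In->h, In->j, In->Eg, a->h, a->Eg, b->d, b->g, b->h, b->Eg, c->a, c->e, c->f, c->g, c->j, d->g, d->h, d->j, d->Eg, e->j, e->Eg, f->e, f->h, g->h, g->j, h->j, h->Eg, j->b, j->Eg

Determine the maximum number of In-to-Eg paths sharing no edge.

7

Assign every edge capacity 1; by Menger, the answer equals the max flow.
Path In→Eg (+1); total 1.
Path In→b→Eg (+1); total 2.
Path In→d→Eg (+1); total 3.
Path In→e→Eg (+1); total 4.
Path In→h→Eg (+1); total 5.
Path In→j→Eg (+1); total 6.
Path In→c→a→Eg (+1); total 7.
No residual In→Eg path; max flow = 7.
Certifying cut of size 7: {In→Eg, In→c, In→e, b→Eg, d→Eg, h→Eg, j→Eg}.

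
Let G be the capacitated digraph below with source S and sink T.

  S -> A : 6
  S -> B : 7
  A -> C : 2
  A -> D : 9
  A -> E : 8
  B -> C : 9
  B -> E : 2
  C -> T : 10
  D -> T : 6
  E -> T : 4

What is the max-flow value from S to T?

Augment S→A→C→T: bottleneck 2, flow now 2.
Augment S→A→D→T: bottleneck 4, flow now 6.
Augment S→B→C→T: bottleneck 7, flow now 13.
No augmenting path remains; maximum flow = 13.
In the residual graph, reachable from S: {S}.
Min-cut edges: S→A (6), S→B (7); capacity 6 + 7 = 13.
This cut is saturated, so no flow can exceed 13.

13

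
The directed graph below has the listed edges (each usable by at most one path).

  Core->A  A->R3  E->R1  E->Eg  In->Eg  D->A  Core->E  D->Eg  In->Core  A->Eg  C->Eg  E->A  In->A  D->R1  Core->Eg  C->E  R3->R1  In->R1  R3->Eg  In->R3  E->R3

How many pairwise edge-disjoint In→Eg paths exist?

4

Assign every edge capacity 1; by Menger, the answer equals the max flow.
Path In→Eg (+1); total 1.
Path In→Core→Eg (+1); total 2.
Path In→A→Eg (+1); total 3.
Path In→R3→Eg (+1); total 4.
No residual In→Eg path; max flow = 4.
Certifying cut of size 4: {In→A, In→Core, In→Eg, In→R3}.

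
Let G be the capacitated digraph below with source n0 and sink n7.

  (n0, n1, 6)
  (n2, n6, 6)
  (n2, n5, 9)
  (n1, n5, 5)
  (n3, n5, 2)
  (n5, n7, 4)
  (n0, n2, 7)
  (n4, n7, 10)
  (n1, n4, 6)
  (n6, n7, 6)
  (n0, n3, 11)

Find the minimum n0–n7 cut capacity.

15

Augment n0→n1→n4→n7: bottleneck 6, flow now 6.
Augment n0→n2→n5→n7: bottleneck 4, flow now 10.
Augment n0→n2→n6→n7: bottleneck 3, flow now 13.
Augment n0→n3→n5→n2→n6→n7: bottleneck 2, flow now 15. (uses reverse residual edge)
No augmenting path remains; maximum flow = 15.
By max-flow min-cut, the minimum cut capacity equals the max flow.
In the residual graph, reachable from n0: {n0, n3}.
Min-cut edges: n0→n1 (6), n0→n2 (7), n3→n5 (2); capacity 6 + 7 + 2 = 15.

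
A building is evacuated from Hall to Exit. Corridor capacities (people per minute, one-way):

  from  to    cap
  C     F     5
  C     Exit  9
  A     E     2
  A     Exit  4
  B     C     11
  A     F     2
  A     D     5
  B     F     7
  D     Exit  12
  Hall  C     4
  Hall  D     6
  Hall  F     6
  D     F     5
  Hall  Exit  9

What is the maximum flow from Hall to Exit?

Augment Hall→Exit: bottleneck 9, flow now 9.
Augment Hall→C→Exit: bottleneck 4, flow now 13.
Augment Hall→D→Exit: bottleneck 6, flow now 19.
No augmenting path remains; maximum flow = 19.
In the residual graph, reachable from Hall: {Hall, F}.
Min-cut edges: Hall→C (4), Hall→D (6), Hall→Exit (9); capacity 4 + 6 + 9 = 19.
This cut is saturated, so no flow can exceed 19.

19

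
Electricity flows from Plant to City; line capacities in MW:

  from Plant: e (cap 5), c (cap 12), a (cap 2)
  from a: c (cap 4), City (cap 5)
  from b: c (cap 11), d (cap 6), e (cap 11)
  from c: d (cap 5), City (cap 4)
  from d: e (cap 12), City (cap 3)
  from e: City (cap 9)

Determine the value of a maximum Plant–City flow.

16

Augment Plant→a→City: bottleneck 2, flow now 2.
Augment Plant→c→City: bottleneck 4, flow now 6.
Augment Plant→e→City: bottleneck 5, flow now 11.
Augment Plant→c→d→City: bottleneck 3, flow now 14.
Augment Plant→c→d→e→City: bottleneck 2, flow now 16.
No augmenting path remains; maximum flow = 16.
In the residual graph, reachable from Plant: {Plant, c}.
Min-cut edges: Plant→a (2), Plant→e (5), c→d (5), c→City (4); capacity 2 + 5 + 5 + 4 = 16.
This cut is saturated, so no flow can exceed 16.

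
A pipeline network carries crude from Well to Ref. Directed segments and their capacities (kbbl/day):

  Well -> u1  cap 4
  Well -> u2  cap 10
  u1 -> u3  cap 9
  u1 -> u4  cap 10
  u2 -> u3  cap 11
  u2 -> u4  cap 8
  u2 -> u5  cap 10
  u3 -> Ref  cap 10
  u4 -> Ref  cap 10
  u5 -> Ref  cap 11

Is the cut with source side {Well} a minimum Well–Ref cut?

Yes — it is a minimum cut (capacity 14).

Given cut capacity: 4 + 10 = 14.
Augment Well→u1→u3→Ref: bottleneck 4, flow now 4.
Augment Well→u2→u3→Ref: bottleneck 6, flow now 10.
Augment Well→u2→u4→Ref: bottleneck 4, flow now 14.
No augmenting path remains; maximum flow = 14.
Cut capacity 14 equals the max flow, so it is a minimum cut.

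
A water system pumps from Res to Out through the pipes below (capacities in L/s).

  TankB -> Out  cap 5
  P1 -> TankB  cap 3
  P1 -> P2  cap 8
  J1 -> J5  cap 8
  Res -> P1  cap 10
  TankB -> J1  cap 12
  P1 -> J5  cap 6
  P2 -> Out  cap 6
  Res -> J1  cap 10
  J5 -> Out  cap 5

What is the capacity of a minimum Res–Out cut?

14

Augment Res→J1→J5→Out: bottleneck 5, flow now 5.
Augment Res→P1→P2→Out: bottleneck 6, flow now 11.
Augment Res→P1→TankB→Out: bottleneck 3, flow now 14.
No augmenting path remains; maximum flow = 14.
By max-flow min-cut, the minimum cut capacity equals the max flow.
In the residual graph, reachable from Res: {Res, J1, P1, P2, J5}.
Min-cut edges: P1→TankB (3), P2→Out (6), J5→Out (5); capacity 3 + 6 + 5 = 14.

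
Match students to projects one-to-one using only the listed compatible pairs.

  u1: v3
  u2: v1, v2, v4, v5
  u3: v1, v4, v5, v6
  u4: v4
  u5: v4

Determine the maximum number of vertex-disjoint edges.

Unit-capacity flow: source→left, listed edges, right→sink; max matching = max flow.
Augmenting path u1→v3 (+1); matched 1.
Augmenting path u2→v1 (+1); matched 2.
Augmenting path u3→v4 (+1); matched 3.
Augmenting path u4→v4→u3→v5 (+1); matched 4.
No augmenting path remains; maximum matching = 4.
König certificate: {u1, u2, u3, v4} is a vertex cover of size 4 (every listed pair touches it), so no matching can be larger.

4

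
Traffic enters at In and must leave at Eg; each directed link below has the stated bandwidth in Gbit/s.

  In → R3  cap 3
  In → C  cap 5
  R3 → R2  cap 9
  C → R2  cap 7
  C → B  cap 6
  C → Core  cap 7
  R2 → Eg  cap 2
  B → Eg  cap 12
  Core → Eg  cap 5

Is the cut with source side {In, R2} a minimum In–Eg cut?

Given cut capacity: 3 + 5 + 2 = 10.
Augment In→R3→R2→Eg: bottleneck 2, flow now 2.
Augment In→C→B→Eg: bottleneck 5, flow now 7.
No augmenting path remains; maximum flow = 7.
In the residual graph, reachable from In: {In, R3, R2}.
Min-cut edges: In→C (5), R2→Eg (2); capacity 5 + 2 = 7.
Cut capacity 10 exceeds the max flow 7, so it is not minimum.

No — its capacity is 10, but the minimum cut has capacity 7.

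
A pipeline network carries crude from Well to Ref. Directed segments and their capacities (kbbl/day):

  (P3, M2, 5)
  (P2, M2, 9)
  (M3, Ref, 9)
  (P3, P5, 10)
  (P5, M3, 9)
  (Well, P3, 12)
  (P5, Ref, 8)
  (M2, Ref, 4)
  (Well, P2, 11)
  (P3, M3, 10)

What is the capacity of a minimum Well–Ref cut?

Augment Well→P2→M2→Ref: bottleneck 4, flow now 4.
Augment Well→P3→M3→Ref: bottleneck 9, flow now 13.
Augment Well→P3→P5→Ref: bottleneck 3, flow now 16.
No augmenting path remains; maximum flow = 16.
By max-flow min-cut, the minimum cut capacity equals the max flow.
In the residual graph, reachable from Well: {Well, P2, M2}.
Min-cut edges: Well→P3 (12), M2→Ref (4); capacity 12 + 4 = 16.

16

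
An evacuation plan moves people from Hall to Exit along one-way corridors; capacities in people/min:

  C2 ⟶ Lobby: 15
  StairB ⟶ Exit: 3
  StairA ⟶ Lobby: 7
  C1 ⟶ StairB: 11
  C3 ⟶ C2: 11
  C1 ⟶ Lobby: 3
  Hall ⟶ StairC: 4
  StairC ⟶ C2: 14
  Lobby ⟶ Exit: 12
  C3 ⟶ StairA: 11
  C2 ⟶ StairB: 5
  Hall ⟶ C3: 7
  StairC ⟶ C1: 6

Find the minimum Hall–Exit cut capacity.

11

Augment Hall→C3→C2→StairB→Exit: bottleneck 3, flow now 3.
Augment Hall→C3→C2→Lobby→Exit: bottleneck 4, flow now 7.
Augment Hall→StairC→C1→Lobby→Exit: bottleneck 3, flow now 10.
Augment Hall→StairC→C2→Lobby→Exit: bottleneck 1, flow now 11.
No augmenting path remains; maximum flow = 11.
By max-flow min-cut, the minimum cut capacity equals the max flow.
In the residual graph, reachable from Hall: {Hall}.
Min-cut edges: Hall→C3 (7), Hall→StairC (4); capacity 7 + 4 = 11.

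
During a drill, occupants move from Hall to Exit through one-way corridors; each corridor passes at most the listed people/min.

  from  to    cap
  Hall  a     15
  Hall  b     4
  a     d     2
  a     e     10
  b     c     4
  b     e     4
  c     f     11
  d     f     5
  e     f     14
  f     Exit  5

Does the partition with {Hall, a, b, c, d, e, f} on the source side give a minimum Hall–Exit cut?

Yes — it is a minimum cut (capacity 5).

Given cut capacity: 5 = 5.
Augment Hall→a→d→f→Exit: bottleneck 2, flow now 2.
Augment Hall→a→e→f→Exit: bottleneck 3, flow now 5.
No augmenting path remains; maximum flow = 5.
Cut capacity 5 equals the max flow, so it is a minimum cut.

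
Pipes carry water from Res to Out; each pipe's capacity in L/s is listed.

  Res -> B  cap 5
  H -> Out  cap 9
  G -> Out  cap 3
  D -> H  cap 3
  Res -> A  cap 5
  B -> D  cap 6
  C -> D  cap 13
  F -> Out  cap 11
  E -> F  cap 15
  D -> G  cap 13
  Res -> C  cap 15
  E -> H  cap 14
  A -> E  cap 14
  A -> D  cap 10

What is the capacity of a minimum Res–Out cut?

Augment Res→A→D→G→Out: bottleneck 3, flow now 3.
Augment Res→A→D→H→Out: bottleneck 2, flow now 5.
Augment Res→B→D→H→Out: bottleneck 1, flow now 6.
Augment Res→B→D→A→E→F→Out: bottleneck 4, flow now 10. (uses reverse residual edge)
Augment Res→C→D→A→E→F→Out: bottleneck 1, flow now 11. (uses reverse residual edge)
No augmenting path remains; maximum flow = 11.
By max-flow min-cut, the minimum cut capacity equals the max flow.
In the residual graph, reachable from Res: {Res, B, C, D, G}.
Min-cut edges: Res→A (5), D→H (3), G→Out (3); capacity 5 + 3 + 3 = 11.

11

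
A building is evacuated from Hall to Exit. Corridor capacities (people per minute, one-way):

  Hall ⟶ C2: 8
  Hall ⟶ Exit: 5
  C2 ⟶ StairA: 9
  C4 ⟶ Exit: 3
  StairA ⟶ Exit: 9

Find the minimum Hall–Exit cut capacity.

Augment Hall→Exit: bottleneck 5, flow now 5.
Augment Hall→C2→StairA→Exit: bottleneck 8, flow now 13.
No augmenting path remains; maximum flow = 13.
By max-flow min-cut, the minimum cut capacity equals the max flow.
In the residual graph, reachable from Hall: {Hall}.
Min-cut edges: Hall→C2 (8), Hall→Exit (5); capacity 8 + 5 = 13.

13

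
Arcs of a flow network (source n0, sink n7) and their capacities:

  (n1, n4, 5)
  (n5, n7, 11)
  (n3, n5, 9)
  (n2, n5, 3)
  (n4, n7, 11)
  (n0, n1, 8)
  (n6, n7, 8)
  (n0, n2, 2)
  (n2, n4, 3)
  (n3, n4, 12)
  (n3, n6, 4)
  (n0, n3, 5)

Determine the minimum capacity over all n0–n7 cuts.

12

Augment n0→n1→n4→n7: bottleneck 5, flow now 5.
Augment n0→n2→n4→n7: bottleneck 2, flow now 7.
Augment n0→n3→n4→n7: bottleneck 4, flow now 11.
Augment n0→n3→n5→n7: bottleneck 1, flow now 12.
No augmenting path remains; maximum flow = 12.
By max-flow min-cut, the minimum cut capacity equals the max flow.
In the residual graph, reachable from n0: {n0, n1}.
Min-cut edges: n0→n2 (2), n0→n3 (5), n1→n4 (5); capacity 2 + 5 + 5 = 12.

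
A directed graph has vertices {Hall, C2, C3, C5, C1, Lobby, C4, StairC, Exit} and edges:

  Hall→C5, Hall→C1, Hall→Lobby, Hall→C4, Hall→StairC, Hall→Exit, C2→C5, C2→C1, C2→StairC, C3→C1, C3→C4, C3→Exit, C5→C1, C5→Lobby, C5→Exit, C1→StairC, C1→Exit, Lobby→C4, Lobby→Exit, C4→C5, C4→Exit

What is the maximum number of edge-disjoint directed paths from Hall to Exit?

Assign every edge capacity 1; by Menger, the answer equals the max flow.
Path Hall→Exit (+1); total 1.
Path Hall→C5→Exit (+1); total 2.
Path Hall→C1→Exit (+1); total 3.
Path Hall→Lobby→Exit (+1); total 4.
Path Hall→C4→Exit (+1); total 5.
No residual Hall→Exit path; max flow = 5.
Certifying cut of size 5: {Hall→C1, Hall→C4, Hall→C5, Hall→Exit, Hall→Lobby}.

5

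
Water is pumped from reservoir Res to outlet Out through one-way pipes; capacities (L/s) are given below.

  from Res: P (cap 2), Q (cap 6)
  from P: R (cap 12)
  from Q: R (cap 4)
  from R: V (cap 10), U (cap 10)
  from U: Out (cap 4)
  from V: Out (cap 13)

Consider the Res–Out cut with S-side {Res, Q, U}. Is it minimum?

No — its capacity is 10, but the minimum cut has capacity 6.

Given cut capacity: 2 + 4 + 4 = 10.
Augment Res→P→R→U→Out: bottleneck 2, flow now 2.
Augment Res→Q→R→U→Out: bottleneck 2, flow now 4.
Augment Res→Q→R→V→Out: bottleneck 2, flow now 6.
No augmenting path remains; maximum flow = 6.
In the residual graph, reachable from Res: {Res, Q}.
Min-cut edges: Res→P (2), Q→R (4); capacity 2 + 4 = 6.
Cut capacity 10 exceeds the max flow 6, so it is not minimum.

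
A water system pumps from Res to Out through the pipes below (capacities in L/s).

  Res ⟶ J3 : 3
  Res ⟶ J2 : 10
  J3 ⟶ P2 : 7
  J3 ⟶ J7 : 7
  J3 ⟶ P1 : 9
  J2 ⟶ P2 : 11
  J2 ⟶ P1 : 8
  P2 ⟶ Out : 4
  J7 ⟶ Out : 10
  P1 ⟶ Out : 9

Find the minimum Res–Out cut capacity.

Augment Res→J3→P2→Out: bottleneck 3, flow now 3.
Augment Res→J2→P2→Out: bottleneck 1, flow now 4.
Augment Res→J2→P1→Out: bottleneck 8, flow now 12.
Augment Res→J2→P2→J3→J7→Out: bottleneck 1, flow now 13. (uses reverse residual edge)
No augmenting path remains; maximum flow = 13.
By max-flow min-cut, the minimum cut capacity equals the max flow.
In the residual graph, reachable from Res: {Res}.
Min-cut edges: Res→J3 (3), Res→J2 (10); capacity 3 + 10 = 13.

13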